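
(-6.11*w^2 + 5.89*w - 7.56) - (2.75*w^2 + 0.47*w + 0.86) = -8.86*w^2 + 5.42*w - 8.42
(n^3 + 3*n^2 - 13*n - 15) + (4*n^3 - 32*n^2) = 5*n^3 - 29*n^2 - 13*n - 15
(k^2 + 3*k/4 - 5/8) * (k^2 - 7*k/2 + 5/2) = k^4 - 11*k^3/4 - 3*k^2/4 + 65*k/16 - 25/16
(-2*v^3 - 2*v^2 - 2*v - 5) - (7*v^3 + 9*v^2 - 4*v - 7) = -9*v^3 - 11*v^2 + 2*v + 2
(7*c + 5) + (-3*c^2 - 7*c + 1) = 6 - 3*c^2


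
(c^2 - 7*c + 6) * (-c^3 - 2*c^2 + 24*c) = -c^5 + 5*c^4 + 32*c^3 - 180*c^2 + 144*c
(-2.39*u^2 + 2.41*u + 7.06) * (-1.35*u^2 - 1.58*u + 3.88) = 3.2265*u^4 + 0.5227*u^3 - 22.612*u^2 - 1.804*u + 27.3928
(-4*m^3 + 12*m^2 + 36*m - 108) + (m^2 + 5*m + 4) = -4*m^3 + 13*m^2 + 41*m - 104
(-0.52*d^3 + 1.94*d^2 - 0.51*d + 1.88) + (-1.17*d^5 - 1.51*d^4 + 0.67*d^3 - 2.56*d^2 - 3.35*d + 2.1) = -1.17*d^5 - 1.51*d^4 + 0.15*d^3 - 0.62*d^2 - 3.86*d + 3.98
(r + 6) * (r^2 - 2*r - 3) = r^3 + 4*r^2 - 15*r - 18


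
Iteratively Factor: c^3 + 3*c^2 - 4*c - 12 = (c - 2)*(c^2 + 5*c + 6) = (c - 2)*(c + 3)*(c + 2)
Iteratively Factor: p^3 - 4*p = (p)*(p^2 - 4) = p*(p + 2)*(p - 2)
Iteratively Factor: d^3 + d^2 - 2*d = (d)*(d^2 + d - 2) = d*(d + 2)*(d - 1)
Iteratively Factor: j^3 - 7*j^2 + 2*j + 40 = (j + 2)*(j^2 - 9*j + 20) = (j - 4)*(j + 2)*(j - 5)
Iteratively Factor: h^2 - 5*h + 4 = (h - 4)*(h - 1)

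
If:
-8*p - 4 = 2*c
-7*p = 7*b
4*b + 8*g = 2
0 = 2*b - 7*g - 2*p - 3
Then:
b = 19/30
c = 8/15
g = -1/15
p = -19/30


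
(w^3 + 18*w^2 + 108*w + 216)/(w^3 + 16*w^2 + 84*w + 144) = (w + 6)/(w + 4)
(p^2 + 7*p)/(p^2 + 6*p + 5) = p*(p + 7)/(p^2 + 6*p + 5)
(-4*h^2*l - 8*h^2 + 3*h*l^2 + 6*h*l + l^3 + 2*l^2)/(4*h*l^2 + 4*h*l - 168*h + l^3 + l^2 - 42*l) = (-h*l - 2*h + l^2 + 2*l)/(l^2 + l - 42)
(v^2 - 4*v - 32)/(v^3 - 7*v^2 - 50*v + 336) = (v + 4)/(v^2 + v - 42)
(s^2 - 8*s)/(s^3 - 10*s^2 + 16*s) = 1/(s - 2)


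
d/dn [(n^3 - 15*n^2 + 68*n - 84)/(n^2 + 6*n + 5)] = (n^4 + 12*n^3 - 143*n^2 + 18*n + 844)/(n^4 + 12*n^3 + 46*n^2 + 60*n + 25)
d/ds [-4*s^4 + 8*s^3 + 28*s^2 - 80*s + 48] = -16*s^3 + 24*s^2 + 56*s - 80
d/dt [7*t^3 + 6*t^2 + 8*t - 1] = 21*t^2 + 12*t + 8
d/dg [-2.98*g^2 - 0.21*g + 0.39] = -5.96*g - 0.21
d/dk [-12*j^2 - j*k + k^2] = -j + 2*k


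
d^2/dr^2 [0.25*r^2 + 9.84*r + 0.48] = 0.500000000000000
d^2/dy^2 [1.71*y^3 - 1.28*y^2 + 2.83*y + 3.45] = 10.26*y - 2.56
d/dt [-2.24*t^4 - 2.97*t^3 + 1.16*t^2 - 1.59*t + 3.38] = -8.96*t^3 - 8.91*t^2 + 2.32*t - 1.59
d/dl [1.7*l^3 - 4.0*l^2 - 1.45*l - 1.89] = 5.1*l^2 - 8.0*l - 1.45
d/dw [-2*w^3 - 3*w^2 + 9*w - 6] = -6*w^2 - 6*w + 9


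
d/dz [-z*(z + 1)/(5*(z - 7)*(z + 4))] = 4*(z^2 + 14*z + 7)/(5*(z^4 - 6*z^3 - 47*z^2 + 168*z + 784))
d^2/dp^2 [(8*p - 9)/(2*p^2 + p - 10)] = 2*(2*(5 - 24*p)*(2*p^2 + p - 10) + (4*p + 1)^2*(8*p - 9))/(2*p^2 + p - 10)^3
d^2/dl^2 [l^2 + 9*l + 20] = 2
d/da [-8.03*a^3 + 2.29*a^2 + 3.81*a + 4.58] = -24.09*a^2 + 4.58*a + 3.81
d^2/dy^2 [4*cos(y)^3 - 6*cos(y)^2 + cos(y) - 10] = -4*cos(y) + 12*cos(2*y) - 9*cos(3*y)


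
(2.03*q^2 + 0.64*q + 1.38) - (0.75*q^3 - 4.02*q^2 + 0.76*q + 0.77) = -0.75*q^3 + 6.05*q^2 - 0.12*q + 0.61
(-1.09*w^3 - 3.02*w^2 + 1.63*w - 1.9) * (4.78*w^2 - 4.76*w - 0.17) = -5.2102*w^5 - 9.2472*w^4 + 22.3519*w^3 - 16.3274*w^2 + 8.7669*w + 0.323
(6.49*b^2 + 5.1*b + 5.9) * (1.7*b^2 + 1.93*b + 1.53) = 11.033*b^4 + 21.1957*b^3 + 29.8027*b^2 + 19.19*b + 9.027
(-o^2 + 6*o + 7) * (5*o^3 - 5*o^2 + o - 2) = -5*o^5 + 35*o^4 + 4*o^3 - 27*o^2 - 5*o - 14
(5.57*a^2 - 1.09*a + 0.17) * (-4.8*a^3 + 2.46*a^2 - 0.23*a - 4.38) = -26.736*a^5 + 18.9342*a^4 - 4.7785*a^3 - 23.7277*a^2 + 4.7351*a - 0.7446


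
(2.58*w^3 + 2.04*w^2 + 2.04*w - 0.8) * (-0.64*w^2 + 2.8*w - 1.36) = -1.6512*w^5 + 5.9184*w^4 + 0.897599999999999*w^3 + 3.4496*w^2 - 5.0144*w + 1.088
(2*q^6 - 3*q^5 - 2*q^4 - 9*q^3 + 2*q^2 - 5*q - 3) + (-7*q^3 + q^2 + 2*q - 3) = 2*q^6 - 3*q^5 - 2*q^4 - 16*q^3 + 3*q^2 - 3*q - 6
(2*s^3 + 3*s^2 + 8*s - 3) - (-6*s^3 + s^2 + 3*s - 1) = 8*s^3 + 2*s^2 + 5*s - 2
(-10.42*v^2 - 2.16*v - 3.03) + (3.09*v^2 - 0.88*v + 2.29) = -7.33*v^2 - 3.04*v - 0.74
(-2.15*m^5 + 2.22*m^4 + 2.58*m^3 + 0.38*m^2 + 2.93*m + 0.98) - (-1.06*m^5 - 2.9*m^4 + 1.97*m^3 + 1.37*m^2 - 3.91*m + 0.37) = -1.09*m^5 + 5.12*m^4 + 0.61*m^3 - 0.99*m^2 + 6.84*m + 0.61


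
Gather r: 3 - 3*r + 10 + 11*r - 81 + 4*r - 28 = 12*r - 96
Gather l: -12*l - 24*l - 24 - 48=-36*l - 72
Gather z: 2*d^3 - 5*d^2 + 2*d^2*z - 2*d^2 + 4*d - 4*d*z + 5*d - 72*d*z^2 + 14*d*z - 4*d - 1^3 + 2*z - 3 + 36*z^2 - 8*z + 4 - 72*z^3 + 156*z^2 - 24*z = 2*d^3 - 7*d^2 + 5*d - 72*z^3 + z^2*(192 - 72*d) + z*(2*d^2 + 10*d - 30)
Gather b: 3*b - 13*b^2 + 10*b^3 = 10*b^3 - 13*b^2 + 3*b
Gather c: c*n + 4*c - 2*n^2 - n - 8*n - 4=c*(n + 4) - 2*n^2 - 9*n - 4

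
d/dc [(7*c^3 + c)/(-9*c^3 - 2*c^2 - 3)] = (-14*c^4 + 18*c^3 - 61*c^2 - 3)/(81*c^6 + 36*c^5 + 4*c^4 + 54*c^3 + 12*c^2 + 9)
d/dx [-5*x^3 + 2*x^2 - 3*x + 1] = -15*x^2 + 4*x - 3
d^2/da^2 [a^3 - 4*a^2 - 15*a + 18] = 6*a - 8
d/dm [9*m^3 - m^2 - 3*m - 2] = 27*m^2 - 2*m - 3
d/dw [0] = 0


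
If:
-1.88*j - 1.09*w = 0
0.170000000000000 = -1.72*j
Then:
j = -0.10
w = 0.17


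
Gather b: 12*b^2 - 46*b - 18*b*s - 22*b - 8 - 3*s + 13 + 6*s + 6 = 12*b^2 + b*(-18*s - 68) + 3*s + 11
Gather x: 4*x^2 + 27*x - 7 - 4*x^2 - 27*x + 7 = 0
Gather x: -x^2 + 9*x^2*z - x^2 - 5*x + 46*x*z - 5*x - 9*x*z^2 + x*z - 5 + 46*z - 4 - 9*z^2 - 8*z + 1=x^2*(9*z - 2) + x*(-9*z^2 + 47*z - 10) - 9*z^2 + 38*z - 8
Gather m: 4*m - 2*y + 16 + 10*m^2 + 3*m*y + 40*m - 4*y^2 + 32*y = 10*m^2 + m*(3*y + 44) - 4*y^2 + 30*y + 16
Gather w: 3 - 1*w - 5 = -w - 2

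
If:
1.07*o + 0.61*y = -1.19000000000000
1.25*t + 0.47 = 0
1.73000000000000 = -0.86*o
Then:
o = -2.01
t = -0.38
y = 1.58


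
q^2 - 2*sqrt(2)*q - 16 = (q - 4*sqrt(2))*(q + 2*sqrt(2))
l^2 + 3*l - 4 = (l - 1)*(l + 4)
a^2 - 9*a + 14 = (a - 7)*(a - 2)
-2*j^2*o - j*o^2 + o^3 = o*(-2*j + o)*(j + o)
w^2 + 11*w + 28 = (w + 4)*(w + 7)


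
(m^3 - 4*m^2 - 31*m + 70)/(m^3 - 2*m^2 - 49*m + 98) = (m + 5)/(m + 7)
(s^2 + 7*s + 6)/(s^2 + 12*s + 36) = (s + 1)/(s + 6)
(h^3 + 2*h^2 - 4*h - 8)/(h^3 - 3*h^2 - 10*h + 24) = (h^2 + 4*h + 4)/(h^2 - h - 12)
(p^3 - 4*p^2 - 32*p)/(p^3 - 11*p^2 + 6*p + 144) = p*(p + 4)/(p^2 - 3*p - 18)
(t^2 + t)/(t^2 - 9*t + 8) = t*(t + 1)/(t^2 - 9*t + 8)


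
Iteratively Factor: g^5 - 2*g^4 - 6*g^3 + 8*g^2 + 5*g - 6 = (g + 2)*(g^4 - 4*g^3 + 2*g^2 + 4*g - 3) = (g - 1)*(g + 2)*(g^3 - 3*g^2 - g + 3) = (g - 1)^2*(g + 2)*(g^2 - 2*g - 3) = (g - 1)^2*(g + 1)*(g + 2)*(g - 3)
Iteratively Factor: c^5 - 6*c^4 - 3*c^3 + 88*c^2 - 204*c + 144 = (c - 2)*(c^4 - 4*c^3 - 11*c^2 + 66*c - 72) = (c - 2)*(c + 4)*(c^3 - 8*c^2 + 21*c - 18) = (c - 3)*(c - 2)*(c + 4)*(c^2 - 5*c + 6) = (c - 3)*(c - 2)^2*(c + 4)*(c - 3)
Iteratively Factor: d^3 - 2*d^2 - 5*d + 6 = (d - 3)*(d^2 + d - 2) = (d - 3)*(d + 2)*(d - 1)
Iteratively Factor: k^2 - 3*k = (k)*(k - 3)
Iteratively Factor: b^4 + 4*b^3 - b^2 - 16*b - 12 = (b + 2)*(b^3 + 2*b^2 - 5*b - 6) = (b - 2)*(b + 2)*(b^2 + 4*b + 3) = (b - 2)*(b + 2)*(b + 3)*(b + 1)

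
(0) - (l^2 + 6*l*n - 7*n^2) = -l^2 - 6*l*n + 7*n^2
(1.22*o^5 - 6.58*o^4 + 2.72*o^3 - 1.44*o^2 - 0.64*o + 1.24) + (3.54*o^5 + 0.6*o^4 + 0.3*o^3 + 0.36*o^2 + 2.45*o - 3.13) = 4.76*o^5 - 5.98*o^4 + 3.02*o^3 - 1.08*o^2 + 1.81*o - 1.89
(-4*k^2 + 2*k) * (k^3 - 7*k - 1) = -4*k^5 + 2*k^4 + 28*k^3 - 10*k^2 - 2*k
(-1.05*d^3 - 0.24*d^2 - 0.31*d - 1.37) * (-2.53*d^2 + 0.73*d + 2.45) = 2.6565*d^5 - 0.1593*d^4 - 1.9634*d^3 + 2.6518*d^2 - 1.7596*d - 3.3565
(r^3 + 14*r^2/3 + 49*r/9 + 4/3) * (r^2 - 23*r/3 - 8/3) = r^5 - 3*r^4 - 33*r^3 - 1427*r^2/27 - 668*r/27 - 32/9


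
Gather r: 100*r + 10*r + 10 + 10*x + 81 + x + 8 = 110*r + 11*x + 99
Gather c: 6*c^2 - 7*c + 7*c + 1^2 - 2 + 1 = 6*c^2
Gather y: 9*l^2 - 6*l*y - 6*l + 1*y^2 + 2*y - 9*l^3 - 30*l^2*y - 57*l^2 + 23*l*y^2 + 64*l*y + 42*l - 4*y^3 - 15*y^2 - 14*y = -9*l^3 - 48*l^2 + 36*l - 4*y^3 + y^2*(23*l - 14) + y*(-30*l^2 + 58*l - 12)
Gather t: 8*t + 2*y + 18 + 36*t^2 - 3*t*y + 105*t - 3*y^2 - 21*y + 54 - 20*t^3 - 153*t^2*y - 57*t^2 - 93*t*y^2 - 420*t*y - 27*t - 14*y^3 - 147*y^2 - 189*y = -20*t^3 + t^2*(-153*y - 21) + t*(-93*y^2 - 423*y + 86) - 14*y^3 - 150*y^2 - 208*y + 72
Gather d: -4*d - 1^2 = -4*d - 1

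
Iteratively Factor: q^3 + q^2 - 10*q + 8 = (q + 4)*(q^2 - 3*q + 2) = (q - 1)*(q + 4)*(q - 2)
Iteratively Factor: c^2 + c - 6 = (c + 3)*(c - 2)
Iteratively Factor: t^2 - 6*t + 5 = (t - 5)*(t - 1)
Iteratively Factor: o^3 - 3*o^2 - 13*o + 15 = (o + 3)*(o^2 - 6*o + 5) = (o - 5)*(o + 3)*(o - 1)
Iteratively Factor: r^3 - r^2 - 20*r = (r - 5)*(r^2 + 4*r) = (r - 5)*(r + 4)*(r)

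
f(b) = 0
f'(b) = 0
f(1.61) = 0.00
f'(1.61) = 0.00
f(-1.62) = 0.00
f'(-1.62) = 0.00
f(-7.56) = 0.00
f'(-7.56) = 0.00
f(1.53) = 0.00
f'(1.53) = 0.00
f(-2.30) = 0.00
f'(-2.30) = 0.00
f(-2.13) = 0.00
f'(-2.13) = 0.00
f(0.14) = 0.00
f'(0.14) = 0.00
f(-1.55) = 0.00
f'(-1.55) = 0.00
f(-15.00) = 0.00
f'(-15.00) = 0.00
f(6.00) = 0.00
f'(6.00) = 0.00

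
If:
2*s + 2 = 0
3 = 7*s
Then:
No Solution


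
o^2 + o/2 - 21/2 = (o - 3)*(o + 7/2)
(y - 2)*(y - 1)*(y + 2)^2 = y^4 + y^3 - 6*y^2 - 4*y + 8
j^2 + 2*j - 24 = (j - 4)*(j + 6)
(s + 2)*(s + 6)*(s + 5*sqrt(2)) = s^3 + 5*sqrt(2)*s^2 + 8*s^2 + 12*s + 40*sqrt(2)*s + 60*sqrt(2)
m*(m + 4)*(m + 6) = m^3 + 10*m^2 + 24*m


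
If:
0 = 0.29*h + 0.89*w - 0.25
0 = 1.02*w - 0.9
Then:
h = -1.85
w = 0.88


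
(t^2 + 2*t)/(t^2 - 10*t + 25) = t*(t + 2)/(t^2 - 10*t + 25)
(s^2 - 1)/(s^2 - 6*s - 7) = (s - 1)/(s - 7)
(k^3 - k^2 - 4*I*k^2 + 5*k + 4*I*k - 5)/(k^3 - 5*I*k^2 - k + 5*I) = (k + I)/(k + 1)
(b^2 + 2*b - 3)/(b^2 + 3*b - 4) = (b + 3)/(b + 4)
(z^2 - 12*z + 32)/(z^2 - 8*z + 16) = (z - 8)/(z - 4)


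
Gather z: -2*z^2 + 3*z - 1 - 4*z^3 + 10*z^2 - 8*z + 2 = -4*z^3 + 8*z^2 - 5*z + 1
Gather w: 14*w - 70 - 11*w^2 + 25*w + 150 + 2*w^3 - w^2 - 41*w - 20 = 2*w^3 - 12*w^2 - 2*w + 60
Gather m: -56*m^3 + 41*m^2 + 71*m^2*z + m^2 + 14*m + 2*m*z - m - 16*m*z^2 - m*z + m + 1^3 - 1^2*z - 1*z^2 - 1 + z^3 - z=-56*m^3 + m^2*(71*z + 42) + m*(-16*z^2 + z + 14) + z^3 - z^2 - 2*z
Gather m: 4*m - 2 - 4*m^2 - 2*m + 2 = -4*m^2 + 2*m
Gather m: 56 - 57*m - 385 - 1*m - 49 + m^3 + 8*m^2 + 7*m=m^3 + 8*m^2 - 51*m - 378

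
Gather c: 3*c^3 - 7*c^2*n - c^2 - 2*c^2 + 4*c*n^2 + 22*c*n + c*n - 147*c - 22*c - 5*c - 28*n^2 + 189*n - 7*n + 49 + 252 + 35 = 3*c^3 + c^2*(-7*n - 3) + c*(4*n^2 + 23*n - 174) - 28*n^2 + 182*n + 336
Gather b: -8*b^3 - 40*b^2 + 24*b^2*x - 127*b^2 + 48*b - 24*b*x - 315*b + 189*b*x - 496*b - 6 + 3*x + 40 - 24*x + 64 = -8*b^3 + b^2*(24*x - 167) + b*(165*x - 763) - 21*x + 98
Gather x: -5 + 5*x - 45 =5*x - 50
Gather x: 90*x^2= 90*x^2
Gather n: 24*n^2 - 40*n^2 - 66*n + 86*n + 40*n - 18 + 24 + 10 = -16*n^2 + 60*n + 16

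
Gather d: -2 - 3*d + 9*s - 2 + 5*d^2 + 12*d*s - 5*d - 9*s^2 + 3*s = 5*d^2 + d*(12*s - 8) - 9*s^2 + 12*s - 4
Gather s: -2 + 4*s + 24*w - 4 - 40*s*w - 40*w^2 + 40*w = s*(4 - 40*w) - 40*w^2 + 64*w - 6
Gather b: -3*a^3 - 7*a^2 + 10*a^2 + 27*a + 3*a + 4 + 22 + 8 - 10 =-3*a^3 + 3*a^2 + 30*a + 24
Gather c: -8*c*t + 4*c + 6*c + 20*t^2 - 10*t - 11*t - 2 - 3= c*(10 - 8*t) + 20*t^2 - 21*t - 5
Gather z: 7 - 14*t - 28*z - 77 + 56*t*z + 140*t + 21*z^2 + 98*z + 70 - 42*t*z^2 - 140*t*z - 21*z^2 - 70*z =-42*t*z^2 - 84*t*z + 126*t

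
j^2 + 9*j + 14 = (j + 2)*(j + 7)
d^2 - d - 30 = (d - 6)*(d + 5)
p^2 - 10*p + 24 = (p - 6)*(p - 4)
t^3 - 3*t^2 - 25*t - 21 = (t - 7)*(t + 1)*(t + 3)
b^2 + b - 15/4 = (b - 3/2)*(b + 5/2)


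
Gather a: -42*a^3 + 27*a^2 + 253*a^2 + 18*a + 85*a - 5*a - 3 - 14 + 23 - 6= -42*a^3 + 280*a^2 + 98*a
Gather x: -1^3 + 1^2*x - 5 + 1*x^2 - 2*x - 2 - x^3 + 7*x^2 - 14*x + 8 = -x^3 + 8*x^2 - 15*x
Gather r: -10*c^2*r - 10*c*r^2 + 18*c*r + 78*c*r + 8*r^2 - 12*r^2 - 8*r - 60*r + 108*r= r^2*(-10*c - 4) + r*(-10*c^2 + 96*c + 40)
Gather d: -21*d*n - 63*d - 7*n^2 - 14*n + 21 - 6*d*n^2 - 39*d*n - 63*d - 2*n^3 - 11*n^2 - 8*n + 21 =d*(-6*n^2 - 60*n - 126) - 2*n^3 - 18*n^2 - 22*n + 42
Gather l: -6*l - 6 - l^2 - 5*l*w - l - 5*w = -l^2 + l*(-5*w - 7) - 5*w - 6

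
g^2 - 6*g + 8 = (g - 4)*(g - 2)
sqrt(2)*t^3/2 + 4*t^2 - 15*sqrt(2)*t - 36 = (t - 3*sqrt(2))*(t + 6*sqrt(2))*(sqrt(2)*t/2 + 1)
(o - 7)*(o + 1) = o^2 - 6*o - 7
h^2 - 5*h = h*(h - 5)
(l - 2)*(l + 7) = l^2 + 5*l - 14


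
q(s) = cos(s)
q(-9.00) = -0.91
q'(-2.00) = 0.91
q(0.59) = 0.83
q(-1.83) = -0.26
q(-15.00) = -0.76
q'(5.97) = 0.31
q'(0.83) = -0.74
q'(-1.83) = 0.97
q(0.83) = 0.67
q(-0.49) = 0.88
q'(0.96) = -0.82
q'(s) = -sin(s)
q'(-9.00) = 0.41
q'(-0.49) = 0.47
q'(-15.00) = 0.65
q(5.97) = 0.95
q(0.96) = 0.57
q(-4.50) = -0.21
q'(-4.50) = -0.98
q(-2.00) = -0.42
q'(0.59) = -0.56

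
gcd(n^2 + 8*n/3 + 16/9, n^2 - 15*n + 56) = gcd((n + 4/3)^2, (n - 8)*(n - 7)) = 1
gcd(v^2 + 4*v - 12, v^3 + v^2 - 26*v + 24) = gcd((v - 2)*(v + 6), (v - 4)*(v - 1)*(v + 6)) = v + 6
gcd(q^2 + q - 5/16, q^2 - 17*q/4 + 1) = q - 1/4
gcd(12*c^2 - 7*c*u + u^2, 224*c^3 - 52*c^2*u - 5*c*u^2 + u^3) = -4*c + u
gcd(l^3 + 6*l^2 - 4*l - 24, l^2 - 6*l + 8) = l - 2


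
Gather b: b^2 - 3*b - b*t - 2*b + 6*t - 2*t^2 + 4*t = b^2 + b*(-t - 5) - 2*t^2 + 10*t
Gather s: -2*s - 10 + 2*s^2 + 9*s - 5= 2*s^2 + 7*s - 15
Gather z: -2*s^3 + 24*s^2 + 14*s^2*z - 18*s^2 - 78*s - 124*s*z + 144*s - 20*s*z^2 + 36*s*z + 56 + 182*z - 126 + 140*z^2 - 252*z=-2*s^3 + 6*s^2 + 66*s + z^2*(140 - 20*s) + z*(14*s^2 - 88*s - 70) - 70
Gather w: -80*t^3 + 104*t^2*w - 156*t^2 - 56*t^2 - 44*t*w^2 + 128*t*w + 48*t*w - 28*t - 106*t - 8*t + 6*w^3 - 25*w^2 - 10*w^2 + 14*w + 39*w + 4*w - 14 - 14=-80*t^3 - 212*t^2 - 142*t + 6*w^3 + w^2*(-44*t - 35) + w*(104*t^2 + 176*t + 57) - 28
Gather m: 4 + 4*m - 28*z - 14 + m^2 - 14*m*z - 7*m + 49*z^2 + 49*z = m^2 + m*(-14*z - 3) + 49*z^2 + 21*z - 10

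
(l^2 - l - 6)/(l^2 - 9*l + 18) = (l + 2)/(l - 6)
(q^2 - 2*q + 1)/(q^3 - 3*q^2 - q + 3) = (q - 1)/(q^2 - 2*q - 3)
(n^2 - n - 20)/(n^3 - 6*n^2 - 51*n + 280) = (n + 4)/(n^2 - n - 56)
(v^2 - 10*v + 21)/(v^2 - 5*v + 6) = (v - 7)/(v - 2)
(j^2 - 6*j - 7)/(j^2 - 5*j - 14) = (j + 1)/(j + 2)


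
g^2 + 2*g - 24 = (g - 4)*(g + 6)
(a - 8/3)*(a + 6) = a^2 + 10*a/3 - 16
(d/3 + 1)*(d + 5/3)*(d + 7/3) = d^3/3 + 7*d^2/3 + 143*d/27 + 35/9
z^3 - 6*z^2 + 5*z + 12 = (z - 4)*(z - 3)*(z + 1)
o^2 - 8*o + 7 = (o - 7)*(o - 1)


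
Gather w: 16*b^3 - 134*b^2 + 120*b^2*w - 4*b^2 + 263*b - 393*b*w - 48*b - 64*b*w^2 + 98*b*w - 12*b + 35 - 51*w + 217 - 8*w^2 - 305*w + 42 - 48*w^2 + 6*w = 16*b^3 - 138*b^2 + 203*b + w^2*(-64*b - 56) + w*(120*b^2 - 295*b - 350) + 294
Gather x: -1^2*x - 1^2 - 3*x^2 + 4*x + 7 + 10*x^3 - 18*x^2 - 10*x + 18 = 10*x^3 - 21*x^2 - 7*x + 24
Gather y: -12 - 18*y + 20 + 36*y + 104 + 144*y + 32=162*y + 144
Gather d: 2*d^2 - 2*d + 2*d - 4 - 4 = 2*d^2 - 8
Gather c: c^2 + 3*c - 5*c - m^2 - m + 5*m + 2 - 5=c^2 - 2*c - m^2 + 4*m - 3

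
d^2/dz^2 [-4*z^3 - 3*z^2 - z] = -24*z - 6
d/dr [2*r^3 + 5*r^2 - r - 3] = 6*r^2 + 10*r - 1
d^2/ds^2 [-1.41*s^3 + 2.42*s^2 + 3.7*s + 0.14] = 4.84 - 8.46*s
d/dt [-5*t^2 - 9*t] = -10*t - 9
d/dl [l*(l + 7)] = 2*l + 7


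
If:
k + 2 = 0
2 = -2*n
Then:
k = -2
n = -1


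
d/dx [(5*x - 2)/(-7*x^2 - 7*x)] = (5*x^2 - 4*x - 2)/(7*x^2*(x^2 + 2*x + 1))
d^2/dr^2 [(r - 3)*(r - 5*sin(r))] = (5*r - 15)*sin(r) - 10*cos(r) + 2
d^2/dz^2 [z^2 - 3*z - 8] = 2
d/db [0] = 0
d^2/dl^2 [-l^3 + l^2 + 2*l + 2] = 2 - 6*l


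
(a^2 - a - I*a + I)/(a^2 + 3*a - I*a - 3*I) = (a - 1)/(a + 3)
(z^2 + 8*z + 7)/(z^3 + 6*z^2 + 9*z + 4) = (z + 7)/(z^2 + 5*z + 4)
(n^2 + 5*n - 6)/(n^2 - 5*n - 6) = (-n^2 - 5*n + 6)/(-n^2 + 5*n + 6)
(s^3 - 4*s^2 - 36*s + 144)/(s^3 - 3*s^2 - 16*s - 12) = (s^2 + 2*s - 24)/(s^2 + 3*s + 2)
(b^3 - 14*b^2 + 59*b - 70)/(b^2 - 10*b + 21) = (b^2 - 7*b + 10)/(b - 3)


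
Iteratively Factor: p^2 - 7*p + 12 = (p - 4)*(p - 3)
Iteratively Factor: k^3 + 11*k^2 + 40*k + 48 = (k + 3)*(k^2 + 8*k + 16) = (k + 3)*(k + 4)*(k + 4)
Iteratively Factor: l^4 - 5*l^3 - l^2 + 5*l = (l - 5)*(l^3 - l) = (l - 5)*(l + 1)*(l^2 - l) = l*(l - 5)*(l + 1)*(l - 1)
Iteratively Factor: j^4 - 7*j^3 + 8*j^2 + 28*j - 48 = (j - 4)*(j^3 - 3*j^2 - 4*j + 12) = (j - 4)*(j + 2)*(j^2 - 5*j + 6) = (j - 4)*(j - 3)*(j + 2)*(j - 2)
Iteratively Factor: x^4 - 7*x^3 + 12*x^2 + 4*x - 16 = (x - 4)*(x^3 - 3*x^2 + 4) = (x - 4)*(x - 2)*(x^2 - x - 2) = (x - 4)*(x - 2)^2*(x + 1)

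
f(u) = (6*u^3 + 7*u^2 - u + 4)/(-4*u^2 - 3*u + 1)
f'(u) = (8*u + 3)*(6*u^3 + 7*u^2 - u + 4)/(-4*u^2 - 3*u + 1)^2 + (18*u^2 + 14*u - 1)/(-4*u^2 - 3*u + 1) = (-24*u^4 - 36*u^3 - 7*u^2 + 46*u + 11)/(16*u^4 + 24*u^3 + u^2 - 6*u + 1)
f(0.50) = -4.00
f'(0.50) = 11.67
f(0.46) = -4.57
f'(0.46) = 17.35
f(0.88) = -2.67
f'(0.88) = 0.32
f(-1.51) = -0.23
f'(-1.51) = -5.84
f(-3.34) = 4.11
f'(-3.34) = -1.65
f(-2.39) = 2.42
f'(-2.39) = -2.00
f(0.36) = -8.07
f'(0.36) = 68.62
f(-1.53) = -0.11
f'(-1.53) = -5.50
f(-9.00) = 12.82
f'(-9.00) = -1.51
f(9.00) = -14.10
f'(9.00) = -1.50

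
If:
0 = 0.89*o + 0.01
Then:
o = -0.01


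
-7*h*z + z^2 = z*(-7*h + z)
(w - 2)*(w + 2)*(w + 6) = w^3 + 6*w^2 - 4*w - 24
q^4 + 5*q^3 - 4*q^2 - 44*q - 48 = (q - 3)*(q + 2)^2*(q + 4)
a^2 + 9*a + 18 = (a + 3)*(a + 6)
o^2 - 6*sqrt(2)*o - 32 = (o - 8*sqrt(2))*(o + 2*sqrt(2))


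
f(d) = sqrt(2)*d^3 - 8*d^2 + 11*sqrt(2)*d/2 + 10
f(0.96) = 11.35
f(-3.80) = -212.68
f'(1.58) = -6.91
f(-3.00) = -123.52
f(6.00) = 74.14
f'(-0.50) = 16.84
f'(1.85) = -7.30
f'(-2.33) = 68.09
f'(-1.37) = 37.66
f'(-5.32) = 212.98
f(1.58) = 7.90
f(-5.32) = -470.74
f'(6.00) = 64.51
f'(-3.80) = 129.84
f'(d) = 3*sqrt(2)*d^2 - 16*d + 11*sqrt(2)/2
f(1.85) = 5.96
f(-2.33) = -69.44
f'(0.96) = -3.67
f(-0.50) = 3.93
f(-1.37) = -19.31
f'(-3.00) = 93.96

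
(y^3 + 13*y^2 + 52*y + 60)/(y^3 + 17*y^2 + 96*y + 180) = (y + 2)/(y + 6)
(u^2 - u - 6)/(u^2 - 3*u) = (u + 2)/u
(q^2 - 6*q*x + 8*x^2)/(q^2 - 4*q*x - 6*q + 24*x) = (q - 2*x)/(q - 6)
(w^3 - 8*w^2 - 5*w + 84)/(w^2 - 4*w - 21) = w - 4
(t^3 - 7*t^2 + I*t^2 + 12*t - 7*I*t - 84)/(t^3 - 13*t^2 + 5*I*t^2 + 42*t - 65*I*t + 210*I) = (t^2 + I*t + 12)/(t^2 + t*(-6 + 5*I) - 30*I)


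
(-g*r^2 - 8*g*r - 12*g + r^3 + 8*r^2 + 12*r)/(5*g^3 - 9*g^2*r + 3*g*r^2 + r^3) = (r^2 + 8*r + 12)/(-5*g^2 + 4*g*r + r^2)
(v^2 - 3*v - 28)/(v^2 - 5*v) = (v^2 - 3*v - 28)/(v*(v - 5))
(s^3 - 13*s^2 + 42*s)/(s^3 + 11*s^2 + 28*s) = (s^2 - 13*s + 42)/(s^2 + 11*s + 28)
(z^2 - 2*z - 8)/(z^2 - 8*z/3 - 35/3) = 3*(-z^2 + 2*z + 8)/(-3*z^2 + 8*z + 35)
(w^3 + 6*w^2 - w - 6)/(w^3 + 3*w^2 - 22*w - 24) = (w - 1)/(w - 4)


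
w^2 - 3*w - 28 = (w - 7)*(w + 4)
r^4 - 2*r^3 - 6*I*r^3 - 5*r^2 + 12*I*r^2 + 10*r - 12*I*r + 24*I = (r - 2)*(r - 4*I)*(r - 3*I)*(r + I)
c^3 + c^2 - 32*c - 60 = (c - 6)*(c + 2)*(c + 5)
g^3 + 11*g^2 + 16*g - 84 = (g - 2)*(g + 6)*(g + 7)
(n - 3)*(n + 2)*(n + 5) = n^3 + 4*n^2 - 11*n - 30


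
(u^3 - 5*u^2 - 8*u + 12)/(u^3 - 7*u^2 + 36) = (u - 1)/(u - 3)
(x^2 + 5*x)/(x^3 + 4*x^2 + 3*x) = (x + 5)/(x^2 + 4*x + 3)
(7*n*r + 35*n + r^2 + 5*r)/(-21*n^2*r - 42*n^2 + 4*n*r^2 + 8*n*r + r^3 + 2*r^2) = (r + 5)/(-3*n*r - 6*n + r^2 + 2*r)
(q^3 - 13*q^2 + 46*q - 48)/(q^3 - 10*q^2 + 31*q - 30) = (q - 8)/(q - 5)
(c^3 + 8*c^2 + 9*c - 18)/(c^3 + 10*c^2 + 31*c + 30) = (c^2 + 5*c - 6)/(c^2 + 7*c + 10)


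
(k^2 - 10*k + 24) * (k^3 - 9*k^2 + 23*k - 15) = k^5 - 19*k^4 + 137*k^3 - 461*k^2 + 702*k - 360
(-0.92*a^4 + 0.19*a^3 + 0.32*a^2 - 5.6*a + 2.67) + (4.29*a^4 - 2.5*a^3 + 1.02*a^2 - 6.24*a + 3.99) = 3.37*a^4 - 2.31*a^3 + 1.34*a^2 - 11.84*a + 6.66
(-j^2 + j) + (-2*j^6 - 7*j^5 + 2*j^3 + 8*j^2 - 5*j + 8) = -2*j^6 - 7*j^5 + 2*j^3 + 7*j^2 - 4*j + 8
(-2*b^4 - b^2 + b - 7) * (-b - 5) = 2*b^5 + 10*b^4 + b^3 + 4*b^2 + 2*b + 35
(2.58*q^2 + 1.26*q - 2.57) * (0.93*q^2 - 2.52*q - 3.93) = 2.3994*q^4 - 5.3298*q^3 - 15.7047*q^2 + 1.5246*q + 10.1001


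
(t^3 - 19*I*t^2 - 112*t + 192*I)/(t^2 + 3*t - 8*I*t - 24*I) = (t^2 - 11*I*t - 24)/(t + 3)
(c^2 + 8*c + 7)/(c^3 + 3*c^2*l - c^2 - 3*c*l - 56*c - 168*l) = (c + 1)/(c^2 + 3*c*l - 8*c - 24*l)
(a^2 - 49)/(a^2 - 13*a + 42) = (a + 7)/(a - 6)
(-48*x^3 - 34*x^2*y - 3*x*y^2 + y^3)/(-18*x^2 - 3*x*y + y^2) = (16*x^2 + 6*x*y - y^2)/(6*x - y)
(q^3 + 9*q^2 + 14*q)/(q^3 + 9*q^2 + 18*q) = (q^2 + 9*q + 14)/(q^2 + 9*q + 18)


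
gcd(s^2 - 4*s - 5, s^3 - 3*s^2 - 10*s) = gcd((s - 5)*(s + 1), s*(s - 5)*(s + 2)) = s - 5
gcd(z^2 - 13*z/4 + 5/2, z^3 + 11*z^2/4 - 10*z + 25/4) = z - 5/4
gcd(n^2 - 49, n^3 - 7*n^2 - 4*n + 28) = n - 7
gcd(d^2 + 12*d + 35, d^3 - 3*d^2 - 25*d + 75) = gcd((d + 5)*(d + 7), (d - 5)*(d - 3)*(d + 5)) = d + 5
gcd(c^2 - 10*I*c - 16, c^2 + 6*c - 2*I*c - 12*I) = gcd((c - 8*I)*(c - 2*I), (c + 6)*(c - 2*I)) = c - 2*I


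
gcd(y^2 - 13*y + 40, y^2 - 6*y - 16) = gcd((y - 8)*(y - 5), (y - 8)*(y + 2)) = y - 8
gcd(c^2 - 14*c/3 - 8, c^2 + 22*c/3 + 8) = c + 4/3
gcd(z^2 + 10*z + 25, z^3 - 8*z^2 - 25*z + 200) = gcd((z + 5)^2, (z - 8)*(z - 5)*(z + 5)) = z + 5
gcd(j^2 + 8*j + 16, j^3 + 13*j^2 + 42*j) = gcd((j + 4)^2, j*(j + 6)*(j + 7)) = 1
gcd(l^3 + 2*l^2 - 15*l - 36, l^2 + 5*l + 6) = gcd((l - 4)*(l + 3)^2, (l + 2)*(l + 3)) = l + 3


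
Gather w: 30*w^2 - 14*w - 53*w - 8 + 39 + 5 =30*w^2 - 67*w + 36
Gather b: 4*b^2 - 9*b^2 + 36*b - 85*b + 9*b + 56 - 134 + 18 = -5*b^2 - 40*b - 60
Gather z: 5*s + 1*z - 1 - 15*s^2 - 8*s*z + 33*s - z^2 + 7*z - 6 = -15*s^2 + 38*s - z^2 + z*(8 - 8*s) - 7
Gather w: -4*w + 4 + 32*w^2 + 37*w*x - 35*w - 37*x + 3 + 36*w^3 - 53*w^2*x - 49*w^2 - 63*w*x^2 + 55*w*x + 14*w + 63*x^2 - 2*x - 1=36*w^3 + w^2*(-53*x - 17) + w*(-63*x^2 + 92*x - 25) + 63*x^2 - 39*x + 6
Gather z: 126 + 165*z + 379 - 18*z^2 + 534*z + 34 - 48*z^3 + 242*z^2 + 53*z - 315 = -48*z^3 + 224*z^2 + 752*z + 224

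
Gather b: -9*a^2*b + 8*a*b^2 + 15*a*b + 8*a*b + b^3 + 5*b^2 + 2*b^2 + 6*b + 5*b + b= b^3 + b^2*(8*a + 7) + b*(-9*a^2 + 23*a + 12)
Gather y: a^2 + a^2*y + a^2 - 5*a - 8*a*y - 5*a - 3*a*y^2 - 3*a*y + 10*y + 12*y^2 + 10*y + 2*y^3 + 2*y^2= 2*a^2 - 10*a + 2*y^3 + y^2*(14 - 3*a) + y*(a^2 - 11*a + 20)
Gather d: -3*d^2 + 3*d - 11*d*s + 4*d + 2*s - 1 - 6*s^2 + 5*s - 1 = -3*d^2 + d*(7 - 11*s) - 6*s^2 + 7*s - 2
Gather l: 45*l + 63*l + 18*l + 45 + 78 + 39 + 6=126*l + 168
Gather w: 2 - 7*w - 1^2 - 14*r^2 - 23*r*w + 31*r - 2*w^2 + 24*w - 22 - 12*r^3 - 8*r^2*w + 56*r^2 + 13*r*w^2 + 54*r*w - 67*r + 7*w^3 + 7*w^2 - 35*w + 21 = -12*r^3 + 42*r^2 - 36*r + 7*w^3 + w^2*(13*r + 5) + w*(-8*r^2 + 31*r - 18)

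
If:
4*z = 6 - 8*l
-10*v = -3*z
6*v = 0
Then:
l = 3/4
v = 0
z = 0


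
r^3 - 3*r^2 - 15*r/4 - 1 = (r - 4)*(r + 1/2)^2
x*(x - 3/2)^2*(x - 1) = x^4 - 4*x^3 + 21*x^2/4 - 9*x/4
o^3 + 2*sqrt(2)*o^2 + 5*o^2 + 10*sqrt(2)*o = o*(o + 5)*(o + 2*sqrt(2))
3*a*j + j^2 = j*(3*a + j)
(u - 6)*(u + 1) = u^2 - 5*u - 6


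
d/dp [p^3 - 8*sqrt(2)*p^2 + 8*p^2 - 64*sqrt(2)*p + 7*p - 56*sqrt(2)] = 3*p^2 - 16*sqrt(2)*p + 16*p - 64*sqrt(2) + 7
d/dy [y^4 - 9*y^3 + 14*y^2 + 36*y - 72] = 4*y^3 - 27*y^2 + 28*y + 36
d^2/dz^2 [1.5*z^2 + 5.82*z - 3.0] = 3.00000000000000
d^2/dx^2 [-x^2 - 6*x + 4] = -2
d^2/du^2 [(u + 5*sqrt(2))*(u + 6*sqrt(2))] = 2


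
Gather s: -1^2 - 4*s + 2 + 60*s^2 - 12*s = 60*s^2 - 16*s + 1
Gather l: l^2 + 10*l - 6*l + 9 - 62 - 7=l^2 + 4*l - 60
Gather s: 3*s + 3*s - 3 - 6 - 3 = 6*s - 12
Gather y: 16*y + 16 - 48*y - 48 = -32*y - 32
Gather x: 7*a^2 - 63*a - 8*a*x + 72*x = 7*a^2 - 63*a + x*(72 - 8*a)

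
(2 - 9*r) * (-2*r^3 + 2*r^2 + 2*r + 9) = 18*r^4 - 22*r^3 - 14*r^2 - 77*r + 18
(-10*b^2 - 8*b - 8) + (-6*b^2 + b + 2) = -16*b^2 - 7*b - 6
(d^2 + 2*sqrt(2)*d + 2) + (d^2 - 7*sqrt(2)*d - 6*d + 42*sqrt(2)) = 2*d^2 - 5*sqrt(2)*d - 6*d + 2 + 42*sqrt(2)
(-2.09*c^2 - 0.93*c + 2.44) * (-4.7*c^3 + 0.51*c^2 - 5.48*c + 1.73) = 9.823*c^5 + 3.3051*c^4 - 0.489099999999999*c^3 + 2.7251*c^2 - 14.9801*c + 4.2212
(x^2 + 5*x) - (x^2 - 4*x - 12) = 9*x + 12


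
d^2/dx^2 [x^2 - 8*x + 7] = 2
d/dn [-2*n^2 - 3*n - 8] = -4*n - 3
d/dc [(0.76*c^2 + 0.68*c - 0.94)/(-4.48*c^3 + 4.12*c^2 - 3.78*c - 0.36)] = (3.4048*c^4 + 6.0928*c^3 - 18.308*c^2 + 7.1984*c - 3.798)/(20.0704*c^6 - 36.9152*c^5 + 50.8432*c^4 - 27.9216*c^3 + 11.322*c^2 + 2.7216*c + 0.1296)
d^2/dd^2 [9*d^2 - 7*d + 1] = 18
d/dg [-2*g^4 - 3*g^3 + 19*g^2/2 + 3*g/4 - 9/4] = -8*g^3 - 9*g^2 + 19*g + 3/4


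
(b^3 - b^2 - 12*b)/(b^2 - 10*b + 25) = b*(b^2 - b - 12)/(b^2 - 10*b + 25)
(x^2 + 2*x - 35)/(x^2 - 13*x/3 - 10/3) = 3*(x + 7)/(3*x + 2)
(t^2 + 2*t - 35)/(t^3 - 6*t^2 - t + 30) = (t + 7)/(t^2 - t - 6)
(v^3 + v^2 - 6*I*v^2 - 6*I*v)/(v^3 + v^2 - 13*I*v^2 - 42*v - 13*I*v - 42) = v/(v - 7*I)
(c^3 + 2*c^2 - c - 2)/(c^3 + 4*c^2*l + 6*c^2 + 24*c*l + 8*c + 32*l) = (c^2 - 1)/(c^2 + 4*c*l + 4*c + 16*l)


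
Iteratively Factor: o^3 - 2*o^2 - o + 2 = (o - 1)*(o^2 - o - 2) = (o - 1)*(o + 1)*(o - 2)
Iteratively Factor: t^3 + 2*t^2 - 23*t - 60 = (t + 3)*(t^2 - t - 20) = (t + 3)*(t + 4)*(t - 5)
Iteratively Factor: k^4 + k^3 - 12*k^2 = (k)*(k^3 + k^2 - 12*k) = k^2*(k^2 + k - 12) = k^2*(k + 4)*(k - 3)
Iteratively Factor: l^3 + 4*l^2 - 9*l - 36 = (l + 4)*(l^2 - 9) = (l + 3)*(l + 4)*(l - 3)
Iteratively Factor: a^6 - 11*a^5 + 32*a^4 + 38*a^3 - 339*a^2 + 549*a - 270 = (a - 3)*(a^5 - 8*a^4 + 8*a^3 + 62*a^2 - 153*a + 90) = (a - 3)*(a + 3)*(a^4 - 11*a^3 + 41*a^2 - 61*a + 30) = (a - 5)*(a - 3)*(a + 3)*(a^3 - 6*a^2 + 11*a - 6) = (a - 5)*(a - 3)*(a - 2)*(a + 3)*(a^2 - 4*a + 3) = (a - 5)*(a - 3)^2*(a - 2)*(a + 3)*(a - 1)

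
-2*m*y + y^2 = y*(-2*m + y)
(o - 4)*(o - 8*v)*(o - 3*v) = o^3 - 11*o^2*v - 4*o^2 + 24*o*v^2 + 44*o*v - 96*v^2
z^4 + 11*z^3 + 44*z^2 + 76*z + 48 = (z + 2)^2*(z + 3)*(z + 4)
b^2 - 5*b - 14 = (b - 7)*(b + 2)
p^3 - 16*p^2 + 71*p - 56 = (p - 8)*(p - 7)*(p - 1)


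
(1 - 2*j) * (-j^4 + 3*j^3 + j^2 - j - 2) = 2*j^5 - 7*j^4 + j^3 + 3*j^2 + 3*j - 2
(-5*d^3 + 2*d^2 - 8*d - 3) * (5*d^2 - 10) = -25*d^5 + 10*d^4 + 10*d^3 - 35*d^2 + 80*d + 30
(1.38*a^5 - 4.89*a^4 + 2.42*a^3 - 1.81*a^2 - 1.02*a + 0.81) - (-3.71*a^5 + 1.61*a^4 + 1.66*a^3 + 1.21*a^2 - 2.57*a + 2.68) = 5.09*a^5 - 6.5*a^4 + 0.76*a^3 - 3.02*a^2 + 1.55*a - 1.87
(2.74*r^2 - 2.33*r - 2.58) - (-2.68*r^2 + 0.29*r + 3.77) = 5.42*r^2 - 2.62*r - 6.35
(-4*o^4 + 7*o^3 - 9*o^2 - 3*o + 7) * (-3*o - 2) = 12*o^5 - 13*o^4 + 13*o^3 + 27*o^2 - 15*o - 14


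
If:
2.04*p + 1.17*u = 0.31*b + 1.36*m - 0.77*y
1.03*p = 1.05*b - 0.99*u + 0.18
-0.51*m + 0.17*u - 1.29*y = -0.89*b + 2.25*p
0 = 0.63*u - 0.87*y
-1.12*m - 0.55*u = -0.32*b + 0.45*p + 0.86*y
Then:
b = -0.24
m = -0.05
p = -0.09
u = 0.02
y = 0.01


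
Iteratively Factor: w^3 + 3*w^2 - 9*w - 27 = (w - 3)*(w^2 + 6*w + 9) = (w - 3)*(w + 3)*(w + 3)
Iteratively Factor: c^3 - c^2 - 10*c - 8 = (c + 1)*(c^2 - 2*c - 8) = (c + 1)*(c + 2)*(c - 4)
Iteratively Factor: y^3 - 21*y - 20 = (y + 4)*(y^2 - 4*y - 5) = (y - 5)*(y + 4)*(y + 1)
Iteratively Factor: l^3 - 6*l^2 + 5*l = (l - 5)*(l^2 - l) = l*(l - 5)*(l - 1)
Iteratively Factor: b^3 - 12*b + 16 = (b - 2)*(b^2 + 2*b - 8) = (b - 2)^2*(b + 4)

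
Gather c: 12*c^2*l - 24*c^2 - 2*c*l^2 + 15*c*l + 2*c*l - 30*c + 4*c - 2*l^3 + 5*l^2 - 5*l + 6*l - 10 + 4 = c^2*(12*l - 24) + c*(-2*l^2 + 17*l - 26) - 2*l^3 + 5*l^2 + l - 6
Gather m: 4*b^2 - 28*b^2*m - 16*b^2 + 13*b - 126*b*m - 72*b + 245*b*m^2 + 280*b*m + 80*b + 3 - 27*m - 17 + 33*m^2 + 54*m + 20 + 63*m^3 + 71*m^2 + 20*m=-12*b^2 + 21*b + 63*m^3 + m^2*(245*b + 104) + m*(-28*b^2 + 154*b + 47) + 6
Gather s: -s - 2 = -s - 2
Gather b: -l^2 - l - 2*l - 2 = -l^2 - 3*l - 2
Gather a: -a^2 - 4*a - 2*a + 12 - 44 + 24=-a^2 - 6*a - 8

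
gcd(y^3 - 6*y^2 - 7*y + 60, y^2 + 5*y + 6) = y + 3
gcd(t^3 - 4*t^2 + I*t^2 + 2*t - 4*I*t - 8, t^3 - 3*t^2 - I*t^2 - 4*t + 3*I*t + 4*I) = t^2 + t*(-4 - I) + 4*I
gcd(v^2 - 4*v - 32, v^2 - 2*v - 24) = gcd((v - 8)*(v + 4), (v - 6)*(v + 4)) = v + 4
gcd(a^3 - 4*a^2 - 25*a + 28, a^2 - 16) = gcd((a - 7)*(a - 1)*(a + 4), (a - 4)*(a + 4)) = a + 4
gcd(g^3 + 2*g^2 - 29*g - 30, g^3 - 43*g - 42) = g^2 + 7*g + 6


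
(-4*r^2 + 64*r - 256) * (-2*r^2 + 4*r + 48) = 8*r^4 - 144*r^3 + 576*r^2 + 2048*r - 12288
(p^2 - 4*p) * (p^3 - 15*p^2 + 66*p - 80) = p^5 - 19*p^4 + 126*p^3 - 344*p^2 + 320*p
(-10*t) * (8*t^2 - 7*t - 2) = -80*t^3 + 70*t^2 + 20*t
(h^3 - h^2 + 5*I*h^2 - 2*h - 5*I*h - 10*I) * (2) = 2*h^3 - 2*h^2 + 10*I*h^2 - 4*h - 10*I*h - 20*I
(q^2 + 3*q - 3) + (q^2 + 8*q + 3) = 2*q^2 + 11*q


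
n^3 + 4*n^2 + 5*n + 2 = (n + 1)^2*(n + 2)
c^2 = c^2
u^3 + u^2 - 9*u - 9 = (u - 3)*(u + 1)*(u + 3)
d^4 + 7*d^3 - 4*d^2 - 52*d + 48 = (d - 2)*(d - 1)*(d + 4)*(d + 6)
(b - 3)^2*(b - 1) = b^3 - 7*b^2 + 15*b - 9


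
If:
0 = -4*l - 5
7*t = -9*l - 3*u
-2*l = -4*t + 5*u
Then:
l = -5/4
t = 195/188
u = 125/94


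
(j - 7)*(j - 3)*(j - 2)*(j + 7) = j^4 - 5*j^3 - 43*j^2 + 245*j - 294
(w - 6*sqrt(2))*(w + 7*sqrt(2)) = w^2 + sqrt(2)*w - 84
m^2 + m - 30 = (m - 5)*(m + 6)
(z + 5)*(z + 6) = z^2 + 11*z + 30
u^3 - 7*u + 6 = (u - 2)*(u - 1)*(u + 3)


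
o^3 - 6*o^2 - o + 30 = (o - 5)*(o - 3)*(o + 2)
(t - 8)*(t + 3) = t^2 - 5*t - 24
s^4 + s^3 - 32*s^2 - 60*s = s*(s - 6)*(s + 2)*(s + 5)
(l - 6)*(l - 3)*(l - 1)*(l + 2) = l^4 - 8*l^3 + 7*l^2 + 36*l - 36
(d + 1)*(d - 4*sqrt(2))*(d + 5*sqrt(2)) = d^3 + d^2 + sqrt(2)*d^2 - 40*d + sqrt(2)*d - 40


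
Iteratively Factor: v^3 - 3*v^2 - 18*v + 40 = (v - 5)*(v^2 + 2*v - 8) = (v - 5)*(v - 2)*(v + 4)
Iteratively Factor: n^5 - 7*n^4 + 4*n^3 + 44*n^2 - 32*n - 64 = (n + 1)*(n^4 - 8*n^3 + 12*n^2 + 32*n - 64) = (n + 1)*(n + 2)*(n^3 - 10*n^2 + 32*n - 32) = (n - 2)*(n + 1)*(n + 2)*(n^2 - 8*n + 16) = (n - 4)*(n - 2)*(n + 1)*(n + 2)*(n - 4)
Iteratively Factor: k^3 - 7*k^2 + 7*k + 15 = (k - 3)*(k^2 - 4*k - 5) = (k - 5)*(k - 3)*(k + 1)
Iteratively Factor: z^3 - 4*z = (z - 2)*(z^2 + 2*z) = z*(z - 2)*(z + 2)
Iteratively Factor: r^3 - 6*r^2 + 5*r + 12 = (r - 4)*(r^2 - 2*r - 3) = (r - 4)*(r - 3)*(r + 1)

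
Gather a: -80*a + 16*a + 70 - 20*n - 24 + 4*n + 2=-64*a - 16*n + 48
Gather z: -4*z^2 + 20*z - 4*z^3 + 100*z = -4*z^3 - 4*z^2 + 120*z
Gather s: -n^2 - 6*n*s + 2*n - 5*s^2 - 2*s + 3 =-n^2 + 2*n - 5*s^2 + s*(-6*n - 2) + 3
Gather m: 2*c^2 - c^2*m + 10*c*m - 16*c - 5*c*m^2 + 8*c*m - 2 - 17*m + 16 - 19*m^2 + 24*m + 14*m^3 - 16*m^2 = 2*c^2 - 16*c + 14*m^3 + m^2*(-5*c - 35) + m*(-c^2 + 18*c + 7) + 14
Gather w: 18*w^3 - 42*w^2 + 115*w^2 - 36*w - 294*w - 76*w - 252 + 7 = 18*w^3 + 73*w^2 - 406*w - 245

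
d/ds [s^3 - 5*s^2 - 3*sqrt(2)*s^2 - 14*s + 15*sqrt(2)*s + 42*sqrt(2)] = 3*s^2 - 10*s - 6*sqrt(2)*s - 14 + 15*sqrt(2)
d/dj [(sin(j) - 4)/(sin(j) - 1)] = 3*cos(j)/(sin(j) - 1)^2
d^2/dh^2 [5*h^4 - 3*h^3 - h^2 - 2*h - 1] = 60*h^2 - 18*h - 2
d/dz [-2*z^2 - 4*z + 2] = -4*z - 4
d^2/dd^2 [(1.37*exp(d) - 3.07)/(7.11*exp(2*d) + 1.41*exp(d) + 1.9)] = (69.256377*exp(4*d) - 634.514175*exp(3*d) - 203.375151*exp(2*d) + 156.116823*exp(d) + 13.17023)*exp(d)/(359.425431*exp(6*d) + 213.835383*exp(5*d) + 330.553143*exp(4*d) + 117.089361*exp(3*d) + 88.33347*exp(2*d) + 15.2703*exp(d) + 6.859)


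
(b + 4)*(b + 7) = b^2 + 11*b + 28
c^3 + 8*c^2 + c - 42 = (c - 2)*(c + 3)*(c + 7)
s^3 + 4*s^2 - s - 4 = (s - 1)*(s + 1)*(s + 4)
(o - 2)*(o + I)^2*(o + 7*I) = o^4 - 2*o^3 + 9*I*o^3 - 15*o^2 - 18*I*o^2 + 30*o - 7*I*o + 14*I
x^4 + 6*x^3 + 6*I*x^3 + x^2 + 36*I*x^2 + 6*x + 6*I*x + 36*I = (x + 6)*(x - I)*(x + I)*(x + 6*I)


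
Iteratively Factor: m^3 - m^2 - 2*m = (m - 2)*(m^2 + m) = m*(m - 2)*(m + 1)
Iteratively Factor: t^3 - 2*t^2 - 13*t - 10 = (t - 5)*(t^2 + 3*t + 2) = (t - 5)*(t + 2)*(t + 1)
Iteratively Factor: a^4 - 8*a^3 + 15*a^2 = (a)*(a^3 - 8*a^2 + 15*a) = a^2*(a^2 - 8*a + 15) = a^2*(a - 5)*(a - 3)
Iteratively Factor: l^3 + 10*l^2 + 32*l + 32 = (l + 4)*(l^2 + 6*l + 8) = (l + 4)^2*(l + 2)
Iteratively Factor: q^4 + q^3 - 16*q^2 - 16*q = (q)*(q^3 + q^2 - 16*q - 16) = q*(q - 4)*(q^2 + 5*q + 4) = q*(q - 4)*(q + 4)*(q + 1)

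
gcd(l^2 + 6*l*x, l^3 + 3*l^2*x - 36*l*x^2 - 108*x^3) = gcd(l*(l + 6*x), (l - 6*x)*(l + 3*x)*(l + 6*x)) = l + 6*x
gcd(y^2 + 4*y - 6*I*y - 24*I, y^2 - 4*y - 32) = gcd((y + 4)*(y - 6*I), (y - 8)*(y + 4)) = y + 4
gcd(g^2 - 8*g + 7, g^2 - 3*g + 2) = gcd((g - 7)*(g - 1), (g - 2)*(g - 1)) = g - 1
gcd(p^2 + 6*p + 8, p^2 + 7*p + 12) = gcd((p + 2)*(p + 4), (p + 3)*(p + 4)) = p + 4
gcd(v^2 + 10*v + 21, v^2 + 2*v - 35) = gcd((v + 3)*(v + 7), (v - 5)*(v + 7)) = v + 7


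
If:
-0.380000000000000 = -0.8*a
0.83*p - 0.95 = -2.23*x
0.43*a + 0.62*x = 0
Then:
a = 0.48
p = 2.03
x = -0.33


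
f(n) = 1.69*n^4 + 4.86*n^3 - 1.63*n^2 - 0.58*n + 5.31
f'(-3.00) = -42.10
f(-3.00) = -1.95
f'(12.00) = 13741.10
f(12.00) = 43205.55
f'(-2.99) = -41.19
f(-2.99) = -2.37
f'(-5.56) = -693.64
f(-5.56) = 737.86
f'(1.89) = 90.98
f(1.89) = 52.77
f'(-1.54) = 14.33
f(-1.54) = -5.91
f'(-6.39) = -1148.22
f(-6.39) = 1492.07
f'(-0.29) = 1.43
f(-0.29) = 5.23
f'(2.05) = 112.25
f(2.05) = 68.99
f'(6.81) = 2788.33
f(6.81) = 5095.41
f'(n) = 6.76*n^3 + 14.58*n^2 - 3.26*n - 0.58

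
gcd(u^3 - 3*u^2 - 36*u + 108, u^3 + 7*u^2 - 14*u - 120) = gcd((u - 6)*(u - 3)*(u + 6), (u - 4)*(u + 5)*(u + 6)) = u + 6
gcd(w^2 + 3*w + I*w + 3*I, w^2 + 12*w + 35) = 1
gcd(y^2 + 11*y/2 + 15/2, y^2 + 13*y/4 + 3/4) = y + 3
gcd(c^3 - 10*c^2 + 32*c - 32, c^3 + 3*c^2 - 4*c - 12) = c - 2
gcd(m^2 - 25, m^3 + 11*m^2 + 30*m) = m + 5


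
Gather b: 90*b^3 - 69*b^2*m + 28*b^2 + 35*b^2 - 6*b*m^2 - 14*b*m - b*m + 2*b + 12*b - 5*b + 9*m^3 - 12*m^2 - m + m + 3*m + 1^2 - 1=90*b^3 + b^2*(63 - 69*m) + b*(-6*m^2 - 15*m + 9) + 9*m^3 - 12*m^2 + 3*m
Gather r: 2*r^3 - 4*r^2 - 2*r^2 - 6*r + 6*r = 2*r^3 - 6*r^2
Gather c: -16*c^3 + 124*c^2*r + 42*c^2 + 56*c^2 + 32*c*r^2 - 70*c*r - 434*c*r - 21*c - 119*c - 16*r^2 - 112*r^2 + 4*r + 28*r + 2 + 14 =-16*c^3 + c^2*(124*r + 98) + c*(32*r^2 - 504*r - 140) - 128*r^2 + 32*r + 16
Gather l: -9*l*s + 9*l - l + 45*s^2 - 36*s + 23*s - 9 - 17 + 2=l*(8 - 9*s) + 45*s^2 - 13*s - 24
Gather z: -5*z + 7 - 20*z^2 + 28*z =-20*z^2 + 23*z + 7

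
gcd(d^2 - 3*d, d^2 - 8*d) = d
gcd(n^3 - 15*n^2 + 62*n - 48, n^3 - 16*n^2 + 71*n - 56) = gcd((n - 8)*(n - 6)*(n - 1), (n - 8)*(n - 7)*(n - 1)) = n^2 - 9*n + 8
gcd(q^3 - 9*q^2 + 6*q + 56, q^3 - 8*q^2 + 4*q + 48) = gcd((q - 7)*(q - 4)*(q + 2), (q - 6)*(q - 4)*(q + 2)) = q^2 - 2*q - 8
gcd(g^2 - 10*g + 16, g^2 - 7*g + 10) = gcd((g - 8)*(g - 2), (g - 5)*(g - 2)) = g - 2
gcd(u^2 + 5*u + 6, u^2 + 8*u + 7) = 1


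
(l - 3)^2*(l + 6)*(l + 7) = l^4 + 7*l^3 - 27*l^2 - 135*l + 378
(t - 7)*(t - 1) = t^2 - 8*t + 7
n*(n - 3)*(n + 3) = n^3 - 9*n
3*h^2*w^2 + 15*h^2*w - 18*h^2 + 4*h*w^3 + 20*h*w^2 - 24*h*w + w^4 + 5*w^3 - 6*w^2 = (h + w)*(3*h + w)*(w - 1)*(w + 6)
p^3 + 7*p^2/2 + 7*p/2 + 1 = (p + 1/2)*(p + 1)*(p + 2)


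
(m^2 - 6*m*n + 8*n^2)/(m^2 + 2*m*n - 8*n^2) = (m - 4*n)/(m + 4*n)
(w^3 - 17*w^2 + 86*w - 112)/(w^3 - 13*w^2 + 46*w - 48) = (w - 7)/(w - 3)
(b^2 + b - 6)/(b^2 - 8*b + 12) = (b + 3)/(b - 6)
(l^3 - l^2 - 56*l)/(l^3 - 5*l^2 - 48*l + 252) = l*(l - 8)/(l^2 - 12*l + 36)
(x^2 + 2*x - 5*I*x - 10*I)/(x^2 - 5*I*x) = (x + 2)/x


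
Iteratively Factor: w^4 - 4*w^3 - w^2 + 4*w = (w)*(w^3 - 4*w^2 - w + 4) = w*(w - 1)*(w^2 - 3*w - 4) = w*(w - 4)*(w - 1)*(w + 1)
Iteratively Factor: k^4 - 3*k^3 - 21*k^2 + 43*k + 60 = (k - 3)*(k^3 - 21*k - 20) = (k - 3)*(k + 1)*(k^2 - k - 20) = (k - 5)*(k - 3)*(k + 1)*(k + 4)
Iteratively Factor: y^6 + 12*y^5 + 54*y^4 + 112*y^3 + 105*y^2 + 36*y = (y + 1)*(y^5 + 11*y^4 + 43*y^3 + 69*y^2 + 36*y) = (y + 1)*(y + 3)*(y^4 + 8*y^3 + 19*y^2 + 12*y) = (y + 1)^2*(y + 3)*(y^3 + 7*y^2 + 12*y) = (y + 1)^2*(y + 3)^2*(y^2 + 4*y) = (y + 1)^2*(y + 3)^2*(y + 4)*(y)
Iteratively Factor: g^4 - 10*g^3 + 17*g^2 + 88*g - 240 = (g + 3)*(g^3 - 13*g^2 + 56*g - 80) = (g - 4)*(g + 3)*(g^2 - 9*g + 20) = (g - 4)^2*(g + 3)*(g - 5)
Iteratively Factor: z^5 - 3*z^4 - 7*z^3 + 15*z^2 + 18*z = (z - 3)*(z^4 - 7*z^2 - 6*z) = (z - 3)^2*(z^3 + 3*z^2 + 2*z) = z*(z - 3)^2*(z^2 + 3*z + 2) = z*(z - 3)^2*(z + 2)*(z + 1)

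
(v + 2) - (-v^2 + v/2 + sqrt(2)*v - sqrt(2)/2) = v^2 - sqrt(2)*v + v/2 + sqrt(2)/2 + 2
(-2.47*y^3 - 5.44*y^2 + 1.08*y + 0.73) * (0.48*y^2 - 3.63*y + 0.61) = -1.1856*y^5 + 6.3549*y^4 + 18.7589*y^3 - 6.8884*y^2 - 1.9911*y + 0.4453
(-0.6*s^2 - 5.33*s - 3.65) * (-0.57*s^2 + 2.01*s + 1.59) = 0.342*s^4 + 1.8321*s^3 - 9.5868*s^2 - 15.8112*s - 5.8035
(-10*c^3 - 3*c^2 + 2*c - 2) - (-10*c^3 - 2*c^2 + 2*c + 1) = -c^2 - 3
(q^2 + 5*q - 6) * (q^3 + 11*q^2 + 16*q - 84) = q^5 + 16*q^4 + 65*q^3 - 70*q^2 - 516*q + 504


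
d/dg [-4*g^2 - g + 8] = -8*g - 1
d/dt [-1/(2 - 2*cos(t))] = sin(t)/(2*(cos(t) - 1)^2)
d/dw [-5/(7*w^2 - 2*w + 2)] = 10*(7*w - 1)/(7*w^2 - 2*w + 2)^2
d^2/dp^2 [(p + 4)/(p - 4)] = 16/(p - 4)^3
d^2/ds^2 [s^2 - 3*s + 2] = 2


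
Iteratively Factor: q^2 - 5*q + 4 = (q - 4)*(q - 1)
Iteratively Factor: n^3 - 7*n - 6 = (n + 1)*(n^2 - n - 6) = (n + 1)*(n + 2)*(n - 3)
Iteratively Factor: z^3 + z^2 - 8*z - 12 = (z + 2)*(z^2 - z - 6) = (z - 3)*(z + 2)*(z + 2)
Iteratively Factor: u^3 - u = (u + 1)*(u^2 - u) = u*(u + 1)*(u - 1)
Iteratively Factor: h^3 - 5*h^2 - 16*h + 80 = (h + 4)*(h^2 - 9*h + 20) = (h - 5)*(h + 4)*(h - 4)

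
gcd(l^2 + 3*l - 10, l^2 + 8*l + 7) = 1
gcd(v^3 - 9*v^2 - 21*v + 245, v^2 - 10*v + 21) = v - 7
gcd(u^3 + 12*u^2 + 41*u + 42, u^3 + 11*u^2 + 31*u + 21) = u^2 + 10*u + 21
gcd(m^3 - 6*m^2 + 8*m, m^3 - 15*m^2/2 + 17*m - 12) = m^2 - 6*m + 8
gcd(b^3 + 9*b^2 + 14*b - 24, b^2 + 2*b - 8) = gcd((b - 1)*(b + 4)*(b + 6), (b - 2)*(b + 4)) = b + 4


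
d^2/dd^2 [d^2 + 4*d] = 2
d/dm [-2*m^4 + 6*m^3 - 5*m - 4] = -8*m^3 + 18*m^2 - 5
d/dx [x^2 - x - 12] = 2*x - 1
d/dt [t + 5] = 1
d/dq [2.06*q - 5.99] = 2.06000000000000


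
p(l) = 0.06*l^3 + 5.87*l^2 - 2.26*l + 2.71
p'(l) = 0.18*l^2 + 11.74*l - 2.26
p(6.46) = 249.25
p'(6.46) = 81.09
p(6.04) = 216.43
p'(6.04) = 75.22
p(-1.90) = 27.78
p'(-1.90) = -23.92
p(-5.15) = 161.84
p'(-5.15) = -57.95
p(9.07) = 509.88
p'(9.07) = 119.03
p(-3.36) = 74.30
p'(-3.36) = -39.67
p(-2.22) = 36.00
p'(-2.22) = -27.44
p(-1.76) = 24.54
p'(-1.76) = -22.36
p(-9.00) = 454.78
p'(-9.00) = -93.34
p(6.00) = 213.43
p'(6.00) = 74.66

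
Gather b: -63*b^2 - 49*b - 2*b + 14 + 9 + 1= -63*b^2 - 51*b + 24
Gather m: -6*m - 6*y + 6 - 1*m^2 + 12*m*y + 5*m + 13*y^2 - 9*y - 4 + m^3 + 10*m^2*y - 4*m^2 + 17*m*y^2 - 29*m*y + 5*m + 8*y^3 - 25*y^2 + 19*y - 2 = m^3 + m^2*(10*y - 5) + m*(17*y^2 - 17*y + 4) + 8*y^3 - 12*y^2 + 4*y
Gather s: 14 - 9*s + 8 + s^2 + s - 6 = s^2 - 8*s + 16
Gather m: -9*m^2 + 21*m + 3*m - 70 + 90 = -9*m^2 + 24*m + 20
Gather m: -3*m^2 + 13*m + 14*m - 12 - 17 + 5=-3*m^2 + 27*m - 24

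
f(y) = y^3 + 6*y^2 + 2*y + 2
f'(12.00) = 578.00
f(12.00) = 2618.00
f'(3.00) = 65.00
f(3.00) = 89.00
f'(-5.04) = 17.72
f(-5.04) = 16.31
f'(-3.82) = -0.06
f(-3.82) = 26.17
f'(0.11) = 3.36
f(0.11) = 2.29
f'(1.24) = 21.49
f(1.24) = 15.61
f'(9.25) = 369.69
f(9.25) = 1325.33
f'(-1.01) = -7.06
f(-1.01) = 5.07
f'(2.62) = 54.03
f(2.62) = 66.41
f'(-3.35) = -4.53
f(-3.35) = 25.04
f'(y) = 3*y^2 + 12*y + 2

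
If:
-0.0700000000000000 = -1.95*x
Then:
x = 0.04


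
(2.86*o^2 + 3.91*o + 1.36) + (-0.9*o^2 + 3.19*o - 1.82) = 1.96*o^2 + 7.1*o - 0.46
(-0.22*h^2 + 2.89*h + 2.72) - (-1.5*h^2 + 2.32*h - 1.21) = 1.28*h^2 + 0.57*h + 3.93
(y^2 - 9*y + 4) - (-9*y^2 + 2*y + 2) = 10*y^2 - 11*y + 2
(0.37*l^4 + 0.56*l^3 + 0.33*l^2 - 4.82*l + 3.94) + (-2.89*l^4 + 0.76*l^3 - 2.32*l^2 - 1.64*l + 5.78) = -2.52*l^4 + 1.32*l^3 - 1.99*l^2 - 6.46*l + 9.72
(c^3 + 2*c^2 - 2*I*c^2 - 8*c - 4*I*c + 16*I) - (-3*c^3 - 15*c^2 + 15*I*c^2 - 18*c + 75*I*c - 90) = 4*c^3 + 17*c^2 - 17*I*c^2 + 10*c - 79*I*c + 90 + 16*I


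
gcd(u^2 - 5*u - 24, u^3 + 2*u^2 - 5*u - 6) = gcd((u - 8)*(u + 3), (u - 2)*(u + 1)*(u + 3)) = u + 3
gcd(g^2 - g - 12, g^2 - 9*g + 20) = g - 4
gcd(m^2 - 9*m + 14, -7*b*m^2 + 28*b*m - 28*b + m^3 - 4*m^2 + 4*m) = m - 2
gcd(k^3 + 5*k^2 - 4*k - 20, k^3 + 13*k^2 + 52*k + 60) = k^2 + 7*k + 10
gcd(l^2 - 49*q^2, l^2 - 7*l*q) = -l + 7*q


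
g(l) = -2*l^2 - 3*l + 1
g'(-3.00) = 9.00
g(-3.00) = -8.00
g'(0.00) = -3.00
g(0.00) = 1.00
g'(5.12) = -23.48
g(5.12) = -66.79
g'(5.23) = -23.92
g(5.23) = -69.40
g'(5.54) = -25.16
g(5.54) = -77.00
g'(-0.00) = -3.00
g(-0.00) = 1.00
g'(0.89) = -6.56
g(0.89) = -3.25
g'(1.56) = -9.24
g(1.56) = -8.55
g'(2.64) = -13.56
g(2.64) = -20.86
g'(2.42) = -12.68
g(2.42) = -17.97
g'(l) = -4*l - 3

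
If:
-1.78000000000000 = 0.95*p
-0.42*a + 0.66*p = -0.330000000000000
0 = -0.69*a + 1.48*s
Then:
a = -2.16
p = -1.87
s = -1.01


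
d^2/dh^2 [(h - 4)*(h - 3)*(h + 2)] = 6*h - 10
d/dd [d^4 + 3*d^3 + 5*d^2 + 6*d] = 4*d^3 + 9*d^2 + 10*d + 6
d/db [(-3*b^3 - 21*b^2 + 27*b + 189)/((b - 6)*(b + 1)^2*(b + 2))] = 3*(b^5 + 13*b^4 - 35*b^3 - 125*b^2 + 906*b + 1656)/(b^7 - 5*b^6 - 29*b^5 + 49*b^4 + 400*b^3 + 712*b^2 + 528*b + 144)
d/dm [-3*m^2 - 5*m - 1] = -6*m - 5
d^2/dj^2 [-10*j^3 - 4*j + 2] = -60*j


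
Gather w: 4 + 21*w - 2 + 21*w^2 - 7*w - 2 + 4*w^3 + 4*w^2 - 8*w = 4*w^3 + 25*w^2 + 6*w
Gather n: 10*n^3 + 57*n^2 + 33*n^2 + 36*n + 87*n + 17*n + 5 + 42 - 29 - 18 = 10*n^3 + 90*n^2 + 140*n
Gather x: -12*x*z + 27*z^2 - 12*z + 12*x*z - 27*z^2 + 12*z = 0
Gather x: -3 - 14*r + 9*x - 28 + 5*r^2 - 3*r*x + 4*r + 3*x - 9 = 5*r^2 - 10*r + x*(12 - 3*r) - 40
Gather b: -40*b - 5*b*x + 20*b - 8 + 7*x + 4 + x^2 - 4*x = b*(-5*x - 20) + x^2 + 3*x - 4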